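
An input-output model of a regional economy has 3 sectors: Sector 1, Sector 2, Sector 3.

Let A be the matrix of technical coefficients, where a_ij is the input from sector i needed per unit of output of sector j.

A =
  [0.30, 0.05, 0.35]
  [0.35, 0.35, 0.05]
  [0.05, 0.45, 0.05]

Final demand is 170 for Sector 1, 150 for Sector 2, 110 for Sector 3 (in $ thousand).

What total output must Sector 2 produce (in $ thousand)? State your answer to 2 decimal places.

I − A =
  [   0.70    -0.05    -0.35]
  [  -0.35     0.65    -0.05]
  [  -0.05    -0.45     0.95]
Cofactors of I−A, C_ij = (−1)^(i+j)·(minor ij) (rows/columns in the sector order above):
  C_11 = (0.65)(0.95) − (-0.05)(-0.45) = 0.5950
  C_12 = −[(-0.35)(0.95) − (-0.05)(-0.05)] = 0.3350
  C_13 = (-0.35)(-0.45) − (0.65)(-0.05) = 0.1900
  C_21 = −[(-0.05)(0.95) − (-0.35)(-0.45)] = 0.2050
  C_22 = (0.70)(0.95) − (-0.35)(-0.05) = 0.6475
  C_23 = −[(0.70)(-0.45) − (-0.05)(-0.05)] = 0.3175
  C_31 = (-0.05)(-0.05) − (-0.35)(0.65) = 0.2300
  C_32 = −[(0.70)(-0.05) − (-0.35)(-0.35)] = 0.1575
  C_33 = (0.70)(0.65) − (-0.05)(-0.35) = 0.4375
det(I−A) = Σ_j (I−A)_1j·C_1j = (0.70)(0.5950) + (-0.05)(0.3350) + (-0.35)(0.1900) = 0.33325
adj(I−A) = Cᵀ =
  [ 0.5950   0.2050   0.2300]
  [ 0.3350   0.6475   0.1575]
  [ 0.1900   0.3175   0.4375]
(I − A)⁻¹ = adj(I−A) / det(I−A) ≈
  [   1.7854     0.6152     0.6902]
  [   1.0053     1.9430     0.4726]
  [   0.5701     0.9527     1.3128]
x = (I − A)⁻¹ d = adj(I−A)·d / det(I−A), with det(I−A) = 0.33325:
  x_1 = (0.5950·170 + 0.2050·150 + 0.2300·110) / 0.33325 = 157.20 / 0.33325 ≈ 471.72
  x_2 = (0.3350·170 + 0.6475·150 + 0.1575·110) / 0.33325 = 171.40 / 0.33325 ≈ 514.33
  x_3 = (0.1900·170 + 0.3175·150 + 0.4375·110) / 0.33325 = 128.05 / 0.33325 ≈ 384.25

x_2 = 514.33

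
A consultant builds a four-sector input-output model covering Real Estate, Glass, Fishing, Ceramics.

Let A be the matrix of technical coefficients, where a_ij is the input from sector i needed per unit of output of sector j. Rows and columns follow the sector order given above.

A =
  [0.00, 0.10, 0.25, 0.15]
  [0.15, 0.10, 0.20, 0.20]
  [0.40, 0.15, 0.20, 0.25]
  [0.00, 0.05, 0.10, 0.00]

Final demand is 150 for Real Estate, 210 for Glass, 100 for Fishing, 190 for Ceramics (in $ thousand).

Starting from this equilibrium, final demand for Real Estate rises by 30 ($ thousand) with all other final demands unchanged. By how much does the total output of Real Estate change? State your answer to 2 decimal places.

Δx_1 = 36.93

I − A =
  [   1.00    -0.10    -0.25    -0.15]
  [  -0.15     0.90    -0.20    -0.20]
  [  -0.40    -0.15     0.80    -0.25]
  [   0.00    -0.05    -0.10     1.00]
Compute the cofactors C_ij = (−1)^(i+j)·(3×3 minor ij) of I−A; the adjugate is their transpose:
adj(I−A) = Cᵀ =
  [ 0.654000   0.126375   0.259500   0.188250]
  [ 0.204250   0.669000   0.259750   0.229375]
  [ 0.380375   0.205500   0.873875   0.316625]
  [ 0.048250   0.054000   0.100375   0.574375]
det(I−A) = Σ_j (I−A)_1j·C_1j = (1.00)(0.654000) + (-0.10)(0.204250) + (-0.25)(0.380375) + (-0.15)(0.048250) = 0.53124375
(I − A)⁻¹ = adj(I−A) / det(I−A) ≈
  [   1.2311     0.2379     0.4885     0.3544]
  [   0.3845     1.2593     0.4889     0.4318]
  [   0.7160     0.3868     1.6450     0.5960]
  [   0.0908     0.1016     0.1889     1.0812]
Δx = (I − A)⁻¹ Δd with Δd having +30 in the Real Estate component and 0 elsewhere.
So Δx_1 = L_11 · (+30), where L_11 = adj(I−A)_11 / det(I−A) = 0.654000 / 0.53124375.
Δx_1 = 0.654000 × (+30) / 0.53124375 = 19.62 / 0.53124375 ≈ 36.93.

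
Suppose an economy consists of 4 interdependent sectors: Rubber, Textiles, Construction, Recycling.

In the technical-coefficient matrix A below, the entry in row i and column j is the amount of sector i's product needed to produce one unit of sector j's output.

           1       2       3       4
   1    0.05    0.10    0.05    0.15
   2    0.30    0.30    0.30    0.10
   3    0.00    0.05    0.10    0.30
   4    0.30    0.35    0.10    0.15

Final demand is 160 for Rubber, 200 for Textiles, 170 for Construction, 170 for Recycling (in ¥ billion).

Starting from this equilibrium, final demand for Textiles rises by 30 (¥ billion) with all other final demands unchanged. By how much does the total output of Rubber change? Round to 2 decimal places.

I − A =
  [   0.95    -0.10    -0.05    -0.15]
  [  -0.30     0.70    -0.30    -0.10]
  [   0.00    -0.05     0.90    -0.30]
  [  -0.30    -0.35    -0.10     0.85]
Compute the cofactors C_ij = (−1)^(i+j)·(3×3 minor ij) of I−A; the adjugate is their transpose:
adj(I−A) = Cᵀ =
  [ 0.438250   0.128875   0.080750   0.121000]
  [ 0.274500   0.653250   0.257000   0.216000]
  [ 0.108750   0.146875   0.456250   0.197500]
  [ 0.280500   0.331750   0.188000   0.556500]
det(I−A) = Σ_j (I−A)_1j·C_1j = (0.95)(0.438250) + (-0.10)(0.274500) + (-0.05)(0.108750) + (-0.15)(0.280500) = 0.341375
(I − A)⁻¹ = adj(I−A) / det(I−A) ≈
  [   1.2838     0.3775     0.2365     0.3544]
  [   0.8041     1.9136     0.7528     0.6327]
  [   0.3186     0.4302     1.3365     0.5785]
  [   0.8217     0.9718     0.5507     1.6302]
Δx = (I − A)⁻¹ Δd with Δd having +30 in the Textiles component and 0 elsewhere.
So Δx_1 = L_12 · (+30), where L_12 = adj(I−A)_12 / det(I−A) = 0.128875 / 0.341375.
Δx_1 = 0.128875 × (+30) / 0.341375 = 3.86625 / 0.341375 ≈ 11.33.

Δx_1 = 11.33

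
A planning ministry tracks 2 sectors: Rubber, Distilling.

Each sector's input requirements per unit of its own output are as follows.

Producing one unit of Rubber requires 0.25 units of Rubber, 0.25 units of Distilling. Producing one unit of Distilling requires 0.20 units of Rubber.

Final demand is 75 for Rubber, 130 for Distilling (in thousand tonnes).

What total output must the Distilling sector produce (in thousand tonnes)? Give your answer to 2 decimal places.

I − A =
  [   0.75    -0.20]
  [  -0.25     1.00]
det(I−A) = (0.75)(1.00) − (-0.20)(-0.25) = 0.7000
adj(I−A) = [[1.00, 0.20], [0.25, 0.75]]
(I − A)⁻¹ = adj(I−A) / det(I−A) ≈
  [   1.4286     0.2857]
  [   0.3571     1.0714]
x = (I − A)⁻¹ d = adj(I−A)·d / det(I−A), with det(I−A) = 0.7000:
  x_1 = (1.00·75 + 0.20·130) / 0.7000 = 101.00 / 0.7000 ≈ 144.29
  x_2 = (0.25·75 + 0.75·130) / 0.7000 = 116.25 / 0.7000 ≈ 166.07

x_2 = 166.07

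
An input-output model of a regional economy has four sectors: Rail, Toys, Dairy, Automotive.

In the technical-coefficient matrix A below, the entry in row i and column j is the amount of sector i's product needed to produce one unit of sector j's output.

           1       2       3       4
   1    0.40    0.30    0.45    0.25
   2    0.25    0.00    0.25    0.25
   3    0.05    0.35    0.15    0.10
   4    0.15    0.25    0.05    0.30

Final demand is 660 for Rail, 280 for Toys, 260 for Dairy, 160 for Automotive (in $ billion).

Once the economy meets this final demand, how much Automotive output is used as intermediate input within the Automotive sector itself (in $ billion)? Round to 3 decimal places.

I − A =
  [   0.60    -0.30    -0.45    -0.25]
  [  -0.25     1.00    -0.25    -0.25]
  [  -0.05    -0.35     0.85    -0.10]
  [  -0.15    -0.25    -0.05     0.70]
Compute the cofactors C_ij = (−1)^(i+j)·(3×3 minor ij) of I−A; the adjugate is their transpose:
adj(I−A) = Cᵀ =
  [ 0.465000   0.356000   0.371250   0.346250]
  [ 0.192500   0.299000   0.201875   0.204375]
  [ 0.127500   0.167000   0.265625   0.143125]
  [ 0.177500   0.195000   0.170625   0.328125]
det(I−A) = Σ_j (I−A)_1j·C_1j = (0.60)(0.465000) + (-0.30)(0.192500) + (-0.45)(0.127500) + (-0.25)(0.177500) = 0.1195
(I − A)⁻¹ = adj(I−A) / det(I−A) ≈
  [   3.8912     2.9791     3.1067     2.8975]
  [   1.6109     2.5021     1.6893     1.7103]
  [   1.0669     1.3975     2.2228     1.1977]
  [   1.4854     1.6318     1.4278     2.7458]
First solve x = (I − A)⁻¹ d = adj(I−A)·d / det(I−A); in particular x_4 = (0.177500·660 + 0.195000·280 + 0.170625·260 + 0.328125·160) / 0.1195 = 268.6125 / 0.1195 ≈ 2247.80335.
Intermediate flow from 4 to 4: z_44 = a_44 · x_4 = 0.30 × 268.6125 / 0.1195 = 80.58375 / 0.1195 ≈ 674.341.

z_44 = 674.341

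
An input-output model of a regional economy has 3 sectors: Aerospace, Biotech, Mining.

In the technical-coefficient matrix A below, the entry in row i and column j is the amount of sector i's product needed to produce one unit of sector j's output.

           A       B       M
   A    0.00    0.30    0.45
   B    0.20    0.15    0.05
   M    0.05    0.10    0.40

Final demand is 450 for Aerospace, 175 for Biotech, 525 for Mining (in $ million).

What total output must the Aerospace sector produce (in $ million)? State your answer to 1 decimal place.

I − A =
  [   1.00    -0.30    -0.45]
  [  -0.20     0.85    -0.05]
  [  -0.05    -0.10     0.60]
Cofactors of I−A, C_ij = (−1)^(i+j)·(minor ij) (rows/columns in the sector order above):
  C_11 = (0.85)(0.60) − (-0.05)(-0.10) = 0.5050
  C_12 = −[(-0.20)(0.60) − (-0.05)(-0.05)] = 0.1225
  C_13 = (-0.20)(-0.10) − (0.85)(-0.05) = 0.0625
  C_21 = −[(-0.30)(0.60) − (-0.45)(-0.10)] = 0.2250
  C_22 = (1.00)(0.60) − (-0.45)(-0.05) = 0.5775
  C_23 = −[(1.00)(-0.10) − (-0.30)(-0.05)] = 0.1150
  C_31 = (-0.30)(-0.05) − (-0.45)(0.85) = 0.3975
  C_32 = −[(1.00)(-0.05) − (-0.45)(-0.20)] = 0.1400
  C_33 = (1.00)(0.85) − (-0.30)(-0.20) = 0.7900
det(I−A) = Σ_j (I−A)_1j·C_1j = (1.00)(0.5050) + (-0.30)(0.1225) + (-0.45)(0.0625) = 0.440125
adj(I−A) = Cᵀ =
  [ 0.5050   0.2250   0.3975]
  [ 0.1225   0.5775   0.1400]
  [ 0.0625   0.1150   0.7900]
(I − A)⁻¹ = adj(I−A) / det(I−A) ≈
  [   1.1474     0.5112     0.9032]
  [   0.2783     1.3121     0.3181]
  [   0.1420     0.2613     1.7949]
x = (I − A)⁻¹ d = adj(I−A)·d / det(I−A), with det(I−A) = 0.440125:
  x_A = (0.5050·450 + 0.2250·175 + 0.3975·525) / 0.440125 = 475.3125 / 0.440125 ≈ 1079.9
  x_B = (0.1225·450 + 0.5775·175 + 0.1400·525) / 0.440125 = 229.6875 / 0.440125 ≈ 521.9
  x_M = (0.0625·450 + 0.1150·175 + 0.7900·525) / 0.440125 = 463.00 / 0.440125 ≈ 1052.0

x_A = 1079.9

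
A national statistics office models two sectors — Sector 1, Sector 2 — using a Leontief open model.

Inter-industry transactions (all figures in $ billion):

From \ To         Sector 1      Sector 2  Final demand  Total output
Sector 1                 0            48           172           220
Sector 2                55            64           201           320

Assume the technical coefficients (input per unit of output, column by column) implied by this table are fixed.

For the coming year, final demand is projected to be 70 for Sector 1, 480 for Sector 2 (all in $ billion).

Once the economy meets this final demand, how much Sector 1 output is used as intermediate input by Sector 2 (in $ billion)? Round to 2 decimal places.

Technical coefficients a_ij = z_ij / X_j:
  a_11 = 0/220 = 0.00, a_21 = 55/220 = 0.25
  a_12 = 48/320 = 0.15, a_22 = 64/320 = 0.20
I − A =
  [   1.00    -0.15]
  [  -0.25     0.80]
det(I−A) = (1.00)(0.80) − (-0.15)(-0.25) = 0.7625
adj(I−A) = [[0.80, 0.15], [0.25, 1.00]]
(I − A)⁻¹ = adj(I−A) / det(I−A) ≈
  [   1.0492     0.1967]
  [   0.3279     1.3115]
First solve x = (I − A)⁻¹ d = adj(I−A)·d / det(I−A); in particular x_2 = (0.25·70 + 1.00·480) / 0.7625 = 497.50 / 0.7625 ≈ 652.4590.
Intermediate flow from 1 to 2: z_12 = a_12 · x_2 = 0.15 × 497.50 / 0.7625 = 74.625 / 0.7625 ≈ 97.87.

z_12 = 97.87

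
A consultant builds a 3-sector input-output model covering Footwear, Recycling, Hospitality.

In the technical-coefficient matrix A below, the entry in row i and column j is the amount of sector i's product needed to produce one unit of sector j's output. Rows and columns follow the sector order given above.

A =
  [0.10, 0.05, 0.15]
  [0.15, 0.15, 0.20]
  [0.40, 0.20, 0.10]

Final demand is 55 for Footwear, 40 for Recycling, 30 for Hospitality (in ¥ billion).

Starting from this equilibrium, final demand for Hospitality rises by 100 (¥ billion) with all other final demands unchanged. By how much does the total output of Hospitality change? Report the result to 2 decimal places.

I − A =
  [   0.90    -0.05    -0.15]
  [  -0.15     0.85    -0.20]
  [  -0.40    -0.20     0.90]
Cofactors of I−A, C_ij = (−1)^(i+j)·(minor ij) (rows/columns in the sector order above):
  C_11 = (0.85)(0.90) − (-0.20)(-0.20) = 0.7250
  C_12 = −[(-0.15)(0.90) − (-0.20)(-0.40)] = 0.2150
  C_13 = (-0.15)(-0.20) − (0.85)(-0.40) = 0.3700
  C_21 = −[(-0.05)(0.90) − (-0.15)(-0.20)] = 0.0750
  C_22 = (0.90)(0.90) − (-0.15)(-0.40) = 0.7500
  C_23 = −[(0.90)(-0.20) − (-0.05)(-0.40)] = 0.2000
  C_31 = (-0.05)(-0.20) − (-0.15)(0.85) = 0.1375
  C_32 = −[(0.90)(-0.20) − (-0.15)(-0.15)] = 0.2025
  C_33 = (0.90)(0.85) − (-0.05)(-0.15) = 0.7575
det(I−A) = Σ_j (I−A)_1j·C_1j = (0.90)(0.7250) + (-0.05)(0.2150) + (-0.15)(0.3700) = 0.58625
adj(I−A) = Cᵀ =
  [ 0.7250   0.0750   0.1375]
  [ 0.2150   0.7500   0.2025]
  [ 0.3700   0.2000   0.7575]
(I − A)⁻¹ = adj(I−A) / det(I−A) ≈
  [   1.2367     0.1279     0.2345]
  [   0.3667     1.2793     0.3454]
  [   0.6311     0.3412     1.2921]
Δx = (I − A)⁻¹ Δd with Δd having +100 in the Hospitality component and 0 elsewhere.
So Δx_3 = L_33 · (+100), where L_33 = adj(I−A)_33 / det(I−A) = 0.7575 / 0.58625.
Δx_3 = 0.7575 × (+100) / 0.58625 = 75.75 / 0.58625 ≈ 129.21.

Δx_3 = 129.21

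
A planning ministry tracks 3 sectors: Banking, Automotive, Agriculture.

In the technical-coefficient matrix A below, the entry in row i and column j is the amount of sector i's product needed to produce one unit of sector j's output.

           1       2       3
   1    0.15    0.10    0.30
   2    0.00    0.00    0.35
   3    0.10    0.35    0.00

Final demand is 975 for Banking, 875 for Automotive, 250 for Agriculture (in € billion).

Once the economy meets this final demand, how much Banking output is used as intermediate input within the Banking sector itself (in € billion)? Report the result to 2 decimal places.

z_11 = 235.55

I − A =
  [   0.85    -0.10    -0.30]
  [   0.00     1.00    -0.35]
  [  -0.10    -0.35     1.00]
Cofactors of I−A, C_ij = (−1)^(i+j)·(minor ij) (rows/columns in the sector order above):
  C_11 = (1.00)(1.00) − (-0.35)(-0.35) = 0.8775
  C_12 = −[(0.00)(1.00) − (-0.35)(-0.10)] = 0.0350
  C_13 = (0.00)(-0.35) − (1.00)(-0.10) = 0.1000
  C_21 = −[(-0.10)(1.00) − (-0.30)(-0.35)] = 0.2050
  C_22 = (0.85)(1.00) − (-0.30)(-0.10) = 0.8200
  C_23 = −[(0.85)(-0.35) − (-0.10)(-0.10)] = 0.3075
  C_31 = (-0.10)(-0.35) − (-0.30)(1.00) = 0.3350
  C_32 = −[(0.85)(-0.35) − (-0.30)(0.00)] = 0.2975
  C_33 = (0.85)(1.00) − (-0.10)(0.00) = 0.8500
det(I−A) = Σ_j (I−A)_1j·C_1j = (0.85)(0.8775) + (-0.10)(0.0350) + (-0.30)(0.1000) = 0.712375
adj(I−A) = Cᵀ =
  [ 0.8775   0.2050   0.3350]
  [ 0.0350   0.8200   0.2975]
  [ 0.1000   0.3075   0.8500]
(I − A)⁻¹ = adj(I−A) / det(I−A) ≈
  [   1.2318     0.2878     0.4703]
  [   0.0491     1.1511     0.4176]
  [   0.1404     0.4317     1.1932]
First solve x = (I − A)⁻¹ d = adj(I−A)·d / det(I−A); in particular x_1 = (0.8775·975 + 0.2050·875 + 0.3350·250) / 0.712375 = 1118.6875 / 0.712375 ≈ 1570.3632.
Intermediate flow from 1 to 1: z_11 = a_11 · x_1 = 0.15 × 1118.6875 / 0.712375 = 167.803125 / 0.712375 ≈ 235.55.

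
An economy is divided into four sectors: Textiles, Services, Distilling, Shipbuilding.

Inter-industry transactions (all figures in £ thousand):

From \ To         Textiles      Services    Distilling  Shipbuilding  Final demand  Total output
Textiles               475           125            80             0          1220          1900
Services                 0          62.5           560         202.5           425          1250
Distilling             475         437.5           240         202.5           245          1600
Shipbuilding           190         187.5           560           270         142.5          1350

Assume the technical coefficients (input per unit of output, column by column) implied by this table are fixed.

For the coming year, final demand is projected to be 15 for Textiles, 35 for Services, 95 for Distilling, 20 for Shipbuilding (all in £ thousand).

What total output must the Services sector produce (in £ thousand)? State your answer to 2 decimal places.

Technical coefficients a_ij = z_ij / X_j:
  a_11 = 475/1900 = 0.25, a_21 = 0/1900 = 0.00, a_31 = 475/1900 = 0.25, a_41 = 190/1900 = 0.10
  a_12 = 125/1250 = 0.10, a_22 = 62.5/1250 = 0.05, a_32 = 437.5/1250 = 0.35, a_42 = 187.5/1250 = 0.15
  a_13 = 80/1600 = 0.05, a_23 = 560/1600 = 0.35, a_33 = 240/1600 = 0.15, a_43 = 560/1600 = 0.35
  a_14 = 0/1350 = 0.00, a_24 = 202.5/1350 = 0.15, a_34 = 202.5/1350 = 0.15, a_44 = 270/1350 = 0.20
I − A =
  [   0.75    -0.10    -0.05     0.00]
  [   0.00     0.95    -0.35    -0.15]
  [  -0.25    -0.35     0.85    -0.15]
  [  -0.10    -0.15    -0.35     0.80]
Compute the cofactors C_ij = (−1)^(i+j)·(3×3 minor ij) of I−A; the adjugate is their transpose:
adj(I−A) = Cᵀ =
  [ 0.452750   0.077875   0.070125   0.027750]
  [ 0.101125   0.459875   0.250125   0.133125]
  [ 0.203875   0.248375   0.551625   0.150000]
  [ 0.164750   0.204625   0.297000   0.493125]
det(I−A) = Σ_j (I−A)_1j·C_1j = (0.75)(0.452750) + (-0.10)(0.101125) + (-0.05)(0.203875) + (0.00)(0.164750) = 0.31925625
(I − A)⁻¹ = adj(I−A) / det(I−A) ≈
  [   1.4181     0.2439     0.2197     0.0869]
  [   0.3168     1.4405     0.7835     0.4170]
  [   0.6386     0.7780     1.7278     0.4698]
  [   0.5160     0.6409     0.9303     1.5446]
x = (I − A)⁻¹ d = adj(I−A)·d / det(I−A), with det(I−A) = 0.31925625:
  x_1 = (0.452750·15 + 0.077875·35 + 0.070125·95 + 0.027750·20) / 0.31925625 = 16.73375 / 0.31925625 ≈ 52.41
  x_2 = (0.101125·15 + 0.459875·35 + 0.250125·95 + 0.133125·20) / 0.31925625 = 44.036875 / 0.31925625 ≈ 137.94
  x_3 = (0.203875·15 + 0.248375·35 + 0.551625·95 + 0.150000·20) / 0.31925625 = 67.155625 / 0.31925625 ≈ 210.35
  x_4 = (0.164750·15 + 0.204625·35 + 0.297000·95 + 0.493125·20) / 0.31925625 = 47.710625 / 0.31925625 ≈ 149.44

x_2 = 137.94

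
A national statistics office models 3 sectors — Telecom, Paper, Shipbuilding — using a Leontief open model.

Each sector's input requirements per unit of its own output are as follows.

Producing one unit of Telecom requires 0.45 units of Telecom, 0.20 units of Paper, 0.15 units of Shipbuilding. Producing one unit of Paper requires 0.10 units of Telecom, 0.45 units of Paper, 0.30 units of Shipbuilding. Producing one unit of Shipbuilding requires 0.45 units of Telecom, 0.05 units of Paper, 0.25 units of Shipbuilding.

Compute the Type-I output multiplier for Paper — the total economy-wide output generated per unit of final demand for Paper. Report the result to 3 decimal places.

I − A =
  [   0.55    -0.10    -0.45]
  [  -0.20     0.55    -0.05]
  [  -0.15    -0.30     0.75]
Cofactors of I−A, C_ij = (−1)^(i+j)·(minor ij) (rows/columns in the sector order above):
  C_11 = (0.55)(0.75) − (-0.05)(-0.30) = 0.3975
  C_12 = −[(-0.20)(0.75) − (-0.05)(-0.15)] = 0.1575
  C_13 = (-0.20)(-0.30) − (0.55)(-0.15) = 0.1425
  C_21 = −[(-0.10)(0.75) − (-0.45)(-0.30)] = 0.2100
  C_22 = (0.55)(0.75) − (-0.45)(-0.15) = 0.3450
  C_23 = −[(0.55)(-0.30) − (-0.10)(-0.15)] = 0.1800
  C_31 = (-0.10)(-0.05) − (-0.45)(0.55) = 0.2525
  C_32 = −[(0.55)(-0.05) − (-0.45)(-0.20)] = 0.1175
  C_33 = (0.55)(0.55) − (-0.10)(-0.20) = 0.2825
det(I−A) = Σ_j (I−A)_1j·C_1j = (0.55)(0.3975) + (-0.10)(0.1575) + (-0.45)(0.1425) = 0.13875
adj(I−A) = Cᵀ =
  [ 0.3975   0.2100   0.2525]
  [ 0.1575   0.3450   0.1175]
  [ 0.1425   0.1800   0.2825]
(I − A)⁻¹ = adj(I−A) / det(I−A) ≈
  [   2.8649     1.5135     1.8198]
  [   1.1351     2.4865     0.8468]
  [   1.0270     1.2973     2.0360]
The output multiplier for sector j is the column-j sum of the Leontief inverse (I − A)⁻¹ = adj(I−A) / det(I−A).
Column P of adj(I−A): (0.2100, 0.3450, 0.1800); det(I−A) = 0.13875.
m_P = (0.2100 + 0.3450 + 0.1800) / 0.13875 = 0.735 / 0.13875 ≈ 5.297.

m_P = 5.297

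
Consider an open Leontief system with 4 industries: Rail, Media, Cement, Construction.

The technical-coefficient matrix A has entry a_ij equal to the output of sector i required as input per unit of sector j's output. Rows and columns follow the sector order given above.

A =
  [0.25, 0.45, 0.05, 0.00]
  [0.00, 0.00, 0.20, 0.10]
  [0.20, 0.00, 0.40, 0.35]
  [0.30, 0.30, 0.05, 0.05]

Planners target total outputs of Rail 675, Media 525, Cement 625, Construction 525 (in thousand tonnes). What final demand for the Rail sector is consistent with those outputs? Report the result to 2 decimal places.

d_1 = 238.75

I − A =
  [   0.75    -0.45    -0.05     0.00]
  [   0.00     1.00    -0.20    -0.10]
  [  -0.20     0.00     0.60    -0.35]
  [  -0.30    -0.30    -0.05     0.95]
d = (I − A) x:
  d_1 = (+0.75)·675 + (-0.45)·525 + (-0.05)·625 + (+0.00)·525 = 238.75
  d_2 = (+0.00)·675 + (+1.00)·525 + (-0.20)·625 + (-0.10)·525 = 347.50
  d_3 = (-0.20)·675 + (+0.00)·525 + (+0.60)·625 + (-0.35)·525 = 56.25
  d_4 = (-0.30)·675 + (-0.30)·525 + (-0.05)·625 + (+0.95)·525 = 107.50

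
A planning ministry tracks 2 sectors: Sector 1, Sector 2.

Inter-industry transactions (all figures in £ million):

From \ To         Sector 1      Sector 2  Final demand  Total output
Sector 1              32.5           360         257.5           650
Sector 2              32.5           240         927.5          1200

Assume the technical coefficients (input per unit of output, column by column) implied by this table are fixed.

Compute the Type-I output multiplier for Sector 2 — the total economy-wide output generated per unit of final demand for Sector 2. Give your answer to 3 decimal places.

Technical coefficients a_ij = z_ij / X_j:
  a_11 = 32.5/650 = 0.05, a_21 = 32.5/650 = 0.05
  a_12 = 360/1200 = 0.30, a_22 = 240/1200 = 0.20
I − A =
  [   0.95    -0.30]
  [  -0.05     0.80]
det(I−A) = (0.95)(0.80) − (-0.30)(-0.05) = 0.7450
adj(I−A) = [[0.80, 0.30], [0.05, 0.95]]
(I − A)⁻¹ = adj(I−A) / det(I−A) ≈
  [   1.0738     0.4027]
  [   0.0671     1.2752]
The output multiplier for sector j is the column-j sum of the Leontief inverse (I − A)⁻¹ = adj(I−A) / det(I−A).
Column 2 of adj(I−A): (0.30, 0.95); det(I−A) = 0.7450.
m_2 = (0.30 + 0.95) / 0.7450 = 1.25 / 0.7450 ≈ 1.678.

m_2 = 1.678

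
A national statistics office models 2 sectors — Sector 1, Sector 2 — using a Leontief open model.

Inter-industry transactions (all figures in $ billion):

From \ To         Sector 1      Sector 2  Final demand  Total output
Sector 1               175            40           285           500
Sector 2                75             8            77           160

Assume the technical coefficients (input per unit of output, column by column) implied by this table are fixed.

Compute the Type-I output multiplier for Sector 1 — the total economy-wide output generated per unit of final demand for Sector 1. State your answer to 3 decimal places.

Technical coefficients a_ij = z_ij / X_j:
  a_11 = 175/500 = 0.35, a_21 = 75/500 = 0.15
  a_12 = 40/160 = 0.25, a_22 = 8/160 = 0.05
I − A =
  [   0.65    -0.25]
  [  -0.15     0.95]
det(I−A) = (0.65)(0.95) − (-0.25)(-0.15) = 0.5800
adj(I−A) = [[0.95, 0.25], [0.15, 0.65]]
(I − A)⁻¹ = adj(I−A) / det(I−A) ≈
  [   1.6379     0.4310]
  [   0.2586     1.1207]
The output multiplier for sector j is the column-j sum of the Leontief inverse (I − A)⁻¹ = adj(I−A) / det(I−A).
Column 1 of adj(I−A): (0.95, 0.15); det(I−A) = 0.5800.
m_1 = (0.95 + 0.15) / 0.5800 = 1.10 / 0.5800 ≈ 1.897.

m_1 = 1.897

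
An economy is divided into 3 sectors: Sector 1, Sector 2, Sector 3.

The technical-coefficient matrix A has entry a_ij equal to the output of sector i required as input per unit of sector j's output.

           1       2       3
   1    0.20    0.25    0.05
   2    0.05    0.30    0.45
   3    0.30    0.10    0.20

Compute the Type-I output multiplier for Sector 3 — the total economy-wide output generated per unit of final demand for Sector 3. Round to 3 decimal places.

m_3 = 2.958

I − A =
  [   0.80    -0.25    -0.05]
  [  -0.05     0.70    -0.45]
  [  -0.30    -0.10     0.80]
Cofactors of I−A, C_ij = (−1)^(i+j)·(minor ij) (rows/columns in the sector order above):
  C_11 = (0.70)(0.80) − (-0.45)(-0.10) = 0.5150
  C_12 = −[(-0.05)(0.80) − (-0.45)(-0.30)] = 0.1750
  C_13 = (-0.05)(-0.10) − (0.70)(-0.30) = 0.2150
  C_21 = −[(-0.25)(0.80) − (-0.05)(-0.10)] = 0.2050
  C_22 = (0.80)(0.80) − (-0.05)(-0.30) = 0.6250
  C_23 = −[(0.80)(-0.10) − (-0.25)(-0.30)] = 0.1550
  C_31 = (-0.25)(-0.45) − (-0.05)(0.70) = 0.1475
  C_32 = −[(0.80)(-0.45) − (-0.05)(-0.05)] = 0.3625
  C_33 = (0.80)(0.70) − (-0.25)(-0.05) = 0.5475
det(I−A) = Σ_j (I−A)_1j·C_1j = (0.80)(0.5150) + (-0.25)(0.1750) + (-0.05)(0.2150) = 0.3575
adj(I−A) = Cᵀ =
  [ 0.5150   0.2050   0.1475]
  [ 0.1750   0.6250   0.3625]
  [ 0.2150   0.1550   0.5475]
(I − A)⁻¹ = adj(I−A) / det(I−A) ≈
  [   1.4406     0.5734     0.4126]
  [   0.4895     1.7483     1.0140]
  [   0.6014     0.4336     1.5315]
The output multiplier for sector j is the column-j sum of the Leontief inverse (I − A)⁻¹ = adj(I−A) / det(I−A).
Column 3 of adj(I−A): (0.1475, 0.3625, 0.5475); det(I−A) = 0.3575.
m_3 = (0.1475 + 0.3625 + 0.5475) / 0.3575 = 1.0575 / 0.3575 ≈ 2.958.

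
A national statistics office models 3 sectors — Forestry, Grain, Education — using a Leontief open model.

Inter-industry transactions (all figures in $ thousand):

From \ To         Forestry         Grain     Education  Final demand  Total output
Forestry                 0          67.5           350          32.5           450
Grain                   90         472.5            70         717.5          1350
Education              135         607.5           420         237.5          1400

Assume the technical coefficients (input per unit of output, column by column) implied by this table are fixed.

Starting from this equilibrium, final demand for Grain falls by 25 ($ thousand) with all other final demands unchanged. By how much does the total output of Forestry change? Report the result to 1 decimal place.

Δx_F = -10.4

Technical coefficients a_ij = z_ij / X_j:
  a_FF = 0/450 = 0.00, a_GF = 90/450 = 0.20, a_EF = 135/450 = 0.30
  a_FG = 67.5/1350 = 0.05, a_GG = 472.5/1350 = 0.35, a_EG = 607.5/1350 = 0.45
  a_FE = 350/1400 = 0.25, a_GE = 70/1400 = 0.05, a_EE = 420/1400 = 0.30
I − A =
  [   1.00    -0.05    -0.25]
  [  -0.20     0.65    -0.05]
  [  -0.30    -0.45     0.70]
Cofactors of I−A, C_ij = (−1)^(i+j)·(minor ij) (rows/columns in the sector order above):
  C_11 = (0.65)(0.70) − (-0.05)(-0.45) = 0.4325
  C_12 = −[(-0.20)(0.70) − (-0.05)(-0.30)] = 0.1550
  C_13 = (-0.20)(-0.45) − (0.65)(-0.30) = 0.2850
  C_21 = −[(-0.05)(0.70) − (-0.25)(-0.45)] = 0.1475
  C_22 = (1.00)(0.70) − (-0.25)(-0.30) = 0.6250
  C_23 = −[(1.00)(-0.45) − (-0.05)(-0.30)] = 0.4650
  C_31 = (-0.05)(-0.05) − (-0.25)(0.65) = 0.1650
  C_32 = −[(1.00)(-0.05) − (-0.25)(-0.20)] = 0.1000
  C_33 = (1.00)(0.65) − (-0.05)(-0.20) = 0.6400
det(I−A) = Σ_j (I−A)_1j·C_1j = (1.00)(0.4325) + (-0.05)(0.1550) + (-0.25)(0.2850) = 0.3535
adj(I−A) = Cᵀ =
  [ 0.4325   0.1475   0.1650]
  [ 0.1550   0.6250   0.1000]
  [ 0.2850   0.4650   0.6400]
(I − A)⁻¹ = adj(I−A) / det(I−A) ≈
  [   1.2235     0.4173     0.4668]
  [   0.4385     1.7680     0.2829]
  [   0.8062     1.3154     1.8105]
Δx = (I − A)⁻¹ Δd with Δd having -25 in the Grain component and 0 elsewhere.
So Δx_F = L_FG · (-25), where L_FG = adj(I−A)_FG / det(I−A) = 0.1475 / 0.3535.
Δx_F = 0.1475 × (-25) / 0.3535 = -3.6875 / 0.3535 ≈ -10.4.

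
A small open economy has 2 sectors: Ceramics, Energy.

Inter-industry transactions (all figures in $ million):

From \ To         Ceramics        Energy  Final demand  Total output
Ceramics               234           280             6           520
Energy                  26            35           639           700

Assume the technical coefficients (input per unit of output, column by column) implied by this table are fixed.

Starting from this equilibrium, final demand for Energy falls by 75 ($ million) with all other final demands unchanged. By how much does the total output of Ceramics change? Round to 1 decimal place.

Technical coefficients a_ij = z_ij / X_j:
  a_11 = 234/520 = 0.45, a_21 = 26/520 = 0.05
  a_12 = 280/700 = 0.40, a_22 = 35/700 = 0.05
I − A =
  [   0.55    -0.40]
  [  -0.05     0.95]
det(I−A) = (0.55)(0.95) − (-0.40)(-0.05) = 0.5025
adj(I−A) = [[0.95, 0.40], [0.05, 0.55]]
(I − A)⁻¹ = adj(I−A) / det(I−A) ≈
  [   1.8905     0.7960]
  [   0.0995     1.0945]
Δx = (I − A)⁻¹ Δd with Δd having -75 in the Energy component and 0 elsewhere.
So Δx_1 = L_12 · (-75), where L_12 = adj(I−A)_12 / det(I−A) = 0.40 / 0.5025.
Δx_1 = 0.40 × (-75) / 0.5025 = -30.00 / 0.5025 ≈ -59.7.

Δx_1 = -59.7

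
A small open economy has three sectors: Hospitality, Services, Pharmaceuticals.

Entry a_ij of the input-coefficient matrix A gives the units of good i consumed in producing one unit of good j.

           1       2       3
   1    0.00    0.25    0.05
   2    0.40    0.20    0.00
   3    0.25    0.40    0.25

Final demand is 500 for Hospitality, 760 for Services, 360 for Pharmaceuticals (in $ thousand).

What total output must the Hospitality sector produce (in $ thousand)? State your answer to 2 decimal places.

I − A =
  [   1.00    -0.25    -0.05]
  [  -0.40     0.80     0.00]
  [  -0.25    -0.40     0.75]
Cofactors of I−A, C_ij = (−1)^(i+j)·(minor ij) (rows/columns in the sector order above):
  C_11 = (0.80)(0.75) − (0.00)(-0.40) = 0.6000
  C_12 = −[(-0.40)(0.75) − (0.00)(-0.25)] = 0.3000
  C_13 = (-0.40)(-0.40) − (0.80)(-0.25) = 0.3600
  C_21 = −[(-0.25)(0.75) − (-0.05)(-0.40)] = 0.2075
  C_22 = (1.00)(0.75) − (-0.05)(-0.25) = 0.7375
  C_23 = −[(1.00)(-0.40) − (-0.25)(-0.25)] = 0.4625
  C_31 = (-0.25)(0.00) − (-0.05)(0.80) = 0.0400
  C_32 = −[(1.00)(0.00) − (-0.05)(-0.40)] = 0.0200
  C_33 = (1.00)(0.80) − (-0.25)(-0.40) = 0.7000
det(I−A) = Σ_j (I−A)_1j·C_1j = (1.00)(0.6000) + (-0.25)(0.3000) + (-0.05)(0.3600) = 0.5070
adj(I−A) = Cᵀ =
  [ 0.6000   0.2075   0.0400]
  [ 0.3000   0.7375   0.0200]
  [ 0.3600   0.4625   0.7000]
(I − A)⁻¹ = adj(I−A) / det(I−A) ≈
  [   1.1834     0.4093     0.0789]
  [   0.5917     1.4546     0.0394]
  [   0.7101     0.9122     1.3807]
x = (I − A)⁻¹ d = adj(I−A)·d / det(I−A), with det(I−A) = 0.5070:
  x_1 = (0.6000·500 + 0.2075·760 + 0.0400·360) / 0.5070 = 472.10 / 0.5070 ≈ 931.16
  x_2 = (0.3000·500 + 0.7375·760 + 0.0200·360) / 0.5070 = 717.70 / 0.5070 ≈ 1415.58
  x_3 = (0.3600·500 + 0.4625·760 + 0.7000·360) / 0.5070 = 783.50 / 0.5070 ≈ 1545.36

x_1 = 931.16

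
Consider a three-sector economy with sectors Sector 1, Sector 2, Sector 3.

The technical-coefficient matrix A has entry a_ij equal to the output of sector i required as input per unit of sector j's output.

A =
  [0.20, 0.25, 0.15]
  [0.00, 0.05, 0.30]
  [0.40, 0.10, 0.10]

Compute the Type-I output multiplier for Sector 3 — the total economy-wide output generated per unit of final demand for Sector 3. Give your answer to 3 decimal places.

I − A =
  [   0.80    -0.25    -0.15]
  [   0.00     0.95    -0.30]
  [  -0.40    -0.10     0.90]
Cofactors of I−A, C_ij = (−1)^(i+j)·(minor ij) (rows/columns in the sector order above):
  C_11 = (0.95)(0.90) − (-0.30)(-0.10) = 0.8250
  C_12 = −[(0.00)(0.90) − (-0.30)(-0.40)] = 0.1200
  C_13 = (0.00)(-0.10) − (0.95)(-0.40) = 0.3800
  C_21 = −[(-0.25)(0.90) − (-0.15)(-0.10)] = 0.2400
  C_22 = (0.80)(0.90) − (-0.15)(-0.40) = 0.6600
  C_23 = −[(0.80)(-0.10) − (-0.25)(-0.40)] = 0.1800
  C_31 = (-0.25)(-0.30) − (-0.15)(0.95) = 0.2175
  C_32 = −[(0.80)(-0.30) − (-0.15)(0.00)] = 0.2400
  C_33 = (0.80)(0.95) − (-0.25)(0.00) = 0.7600
det(I−A) = Σ_j (I−A)_1j·C_1j = (0.80)(0.8250) + (-0.25)(0.1200) + (-0.15)(0.3800) = 0.5730
adj(I−A) = Cᵀ =
  [ 0.8250   0.2400   0.2175]
  [ 0.1200   0.6600   0.2400]
  [ 0.3800   0.1800   0.7600]
(I − A)⁻¹ = adj(I−A) / det(I−A) ≈
  [   1.4398     0.4188     0.3796]
  [   0.2094     1.1518     0.4188]
  [   0.6632     0.3141     1.3264]
The output multiplier for sector j is the column-j sum of the Leontief inverse (I − A)⁻¹ = adj(I−A) / det(I−A).
Column 3 of adj(I−A): (0.2175, 0.2400, 0.7600); det(I−A) = 0.5730.
m_3 = (0.2175 + 0.2400 + 0.7600) / 0.5730 = 1.2175 / 0.5730 ≈ 2.125.

m_3 = 2.125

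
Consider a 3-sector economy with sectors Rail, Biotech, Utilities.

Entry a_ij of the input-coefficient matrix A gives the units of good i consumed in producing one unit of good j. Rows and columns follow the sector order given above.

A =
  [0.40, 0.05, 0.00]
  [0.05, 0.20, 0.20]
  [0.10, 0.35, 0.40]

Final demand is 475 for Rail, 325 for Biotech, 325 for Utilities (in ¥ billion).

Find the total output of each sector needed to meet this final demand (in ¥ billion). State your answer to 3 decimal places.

x_R = 853.183, x_B = 738.193, x_U = 1114.476

I − A =
  [   0.60    -0.05     0.00]
  [  -0.05     0.80    -0.20]
  [  -0.10    -0.35     0.60]
Cofactors of I−A, C_ij = (−1)^(i+j)·(minor ij) (rows/columns in the sector order above):
  C_11 = (0.80)(0.60) − (-0.20)(-0.35) = 0.4100
  C_12 = −[(-0.05)(0.60) − (-0.20)(-0.10)] = 0.0500
  C_13 = (-0.05)(-0.35) − (0.80)(-0.10) = 0.0975
  C_21 = −[(-0.05)(0.60) − (0.00)(-0.35)] = 0.0300
  C_22 = (0.60)(0.60) − (0.00)(-0.10) = 0.3600
  C_23 = −[(0.60)(-0.35) − (-0.05)(-0.10)] = 0.2150
  C_31 = (-0.05)(-0.20) − (0.00)(0.80) = 0.0100
  C_32 = −[(0.60)(-0.20) − (0.00)(-0.05)] = 0.1200
  C_33 = (0.60)(0.80) − (-0.05)(-0.05) = 0.4775
det(I−A) = Σ_j (I−A)_1j·C_1j = (0.60)(0.4100) + (-0.05)(0.0500) + (0.00)(0.0975) = 0.2435
adj(I−A) = Cᵀ =
  [ 0.4100   0.0300   0.0100]
  [ 0.0500   0.3600   0.1200]
  [ 0.0975   0.2150   0.4775]
(I − A)⁻¹ = adj(I−A) / det(I−A) ≈
  [   1.6838     0.1232     0.0411]
  [   0.2053     1.4784     0.4928]
  [   0.4004     0.8830     1.9610]
x = (I − A)⁻¹ d = adj(I−A)·d / det(I−A), with det(I−A) = 0.2435:
  x_R = (0.4100·475 + 0.0300·325 + 0.0100·325) / 0.2435 = 207.75 / 0.2435 ≈ 853.183
  x_B = (0.0500·475 + 0.3600·325 + 0.1200·325) / 0.2435 = 179.75 / 0.2435 ≈ 738.193
  x_U = (0.0975·475 + 0.2150·325 + 0.4775·325) / 0.2435 = 271.375 / 0.2435 ≈ 1114.476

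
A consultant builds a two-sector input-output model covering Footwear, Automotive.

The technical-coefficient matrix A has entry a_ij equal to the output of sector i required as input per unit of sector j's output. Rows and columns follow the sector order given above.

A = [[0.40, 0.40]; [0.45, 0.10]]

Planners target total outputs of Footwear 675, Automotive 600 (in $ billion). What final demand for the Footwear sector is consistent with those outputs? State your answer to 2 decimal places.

d_F = 165.00

I − A =
  [   0.60    -0.40]
  [  -0.45     0.90]
d = (I − A) x:
  d_F = (+0.60)·675 + (-0.40)·600 = 165.00
  d_A = (-0.45)·675 + (+0.90)·600 = 236.25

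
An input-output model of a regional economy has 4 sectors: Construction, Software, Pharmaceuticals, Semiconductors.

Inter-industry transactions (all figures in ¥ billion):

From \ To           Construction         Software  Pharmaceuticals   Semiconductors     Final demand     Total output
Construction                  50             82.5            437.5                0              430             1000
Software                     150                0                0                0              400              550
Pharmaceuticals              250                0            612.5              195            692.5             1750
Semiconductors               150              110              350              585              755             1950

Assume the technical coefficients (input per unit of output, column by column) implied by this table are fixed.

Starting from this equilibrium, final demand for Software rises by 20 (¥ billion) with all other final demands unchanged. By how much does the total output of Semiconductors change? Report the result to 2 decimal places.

Δx_4 = 7.50

Technical coefficients a_ij = z_ij / X_j:
  a_11 = 50/1000 = 0.05, a_21 = 150/1000 = 0.15, a_31 = 250/1000 = 0.25, a_41 = 150/1000 = 0.15
  a_12 = 82.5/550 = 0.15, a_22 = 0/550 = 0.00, a_32 = 0/550 = 0.00, a_42 = 110/550 = 0.20
  a_13 = 437.5/1750 = 0.25, a_23 = 0/1750 = 0.00, a_33 = 612.5/1750 = 0.35, a_43 = 350/1750 = 0.20
  a_14 = 0/1950 = 0.00, a_24 = 0/1950 = 0.00, a_34 = 195/1950 = 0.10, a_44 = 585/1950 = 0.30
I − A =
  [   0.95    -0.15    -0.25     0.00]
  [  -0.15     1.00     0.00     0.00]
  [  -0.25     0.00     0.65    -0.10]
  [  -0.15    -0.20    -0.20     0.70]
Compute the cofactors C_ij = (−1)^(i+j)·(3×3 minor ij) of I−A; the adjugate is their transpose:
adj(I−A) = Cᵀ =
  [ 0.435000   0.070250   0.175000   0.025000]
  [ 0.065250   0.365750   0.026250   0.003750]
  [ 0.193000   0.047500   0.649250   0.092750]
  [ 0.167000   0.133125   0.230500   0.540375]
det(I−A) = Σ_j (I−A)_1j·C_1j = (0.95)(0.435000) + (-0.15)(0.065250) + (-0.25)(0.193000) + (0.00)(0.167000) = 0.3552125
(I − A)⁻¹ = adj(I−A) / det(I−A) ≈
  [   1.2246     0.1978     0.4927     0.0704]
  [   0.1837     1.0297     0.0739     0.0106]
  [   0.5433     0.1337     1.8278     0.2611]
  [   0.4701     0.3748     0.6489     1.5213]
Δx = (I − A)⁻¹ Δd with Δd having +20 in the Software component and 0 elsewhere.
So Δx_4 = L_42 · (+20), where L_42 = adj(I−A)_42 / det(I−A) = 0.133125 / 0.3552125.
Δx_4 = 0.133125 × (+20) / 0.3552125 = 2.6625 / 0.3552125 ≈ 7.50.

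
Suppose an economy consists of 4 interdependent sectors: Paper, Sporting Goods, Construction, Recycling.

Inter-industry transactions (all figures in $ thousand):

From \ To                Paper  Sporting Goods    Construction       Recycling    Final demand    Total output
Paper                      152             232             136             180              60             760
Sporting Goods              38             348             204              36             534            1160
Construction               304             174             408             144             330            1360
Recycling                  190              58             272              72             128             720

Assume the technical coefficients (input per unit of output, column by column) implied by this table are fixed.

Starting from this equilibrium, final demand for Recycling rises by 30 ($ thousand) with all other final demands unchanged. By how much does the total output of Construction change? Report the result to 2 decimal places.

Technical coefficients a_ij = z_ij / X_j:
  a_PP = 152/760 = 0.20, a_SP = 38/760 = 0.05, a_CP = 304/760 = 0.40, a_RP = 190/760 = 0.25
  a_PS = 232/1160 = 0.20, a_SS = 348/1160 = 0.30, a_CS = 174/1160 = 0.15, a_RS = 58/1160 = 0.05
  a_PC = 136/1360 = 0.10, a_SC = 204/1360 = 0.15, a_CC = 408/1360 = 0.30, a_RC = 272/1360 = 0.20
  a_PR = 180/720 = 0.25, a_SR = 36/720 = 0.05, a_CR = 144/720 = 0.20, a_RR = 72/720 = 0.10
I − A =
  [   0.80    -0.20    -0.10    -0.25]
  [  -0.05     0.70    -0.15    -0.05]
  [  -0.40    -0.15     0.70    -0.20]
  [  -0.25    -0.05    -0.20     0.90]
Compute the cofactors C_ij = (−1)^(i+j)·(3×3 minor ij) of I−A; the adjugate is their transpose:
adj(I−A) = Cᵀ =
  [ 0.388000   0.148750   0.128625   0.144625]
  [ 0.103750   0.367250   0.114875   0.074750]
  [ 0.295125   0.193625   0.446125   0.191875]
  [ 0.179125   0.104750   0.141250   0.326250]
det(I−A) = Σ_j (I−A)_1j·C_1j = (0.80)(0.388000) + (-0.20)(0.103750) + (-0.10)(0.295125) + (-0.25)(0.179125) = 0.21535625
(I − A)⁻¹ = adj(I−A) / det(I−A) ≈
  [   1.8017     0.6907     0.5973     0.6716]
  [   0.4818     1.7053     0.5334     0.3471]
  [   1.3704     0.8991     2.0716     0.8910]
  [   0.8318     0.4864     0.6559     1.5149]
Δx = (I − A)⁻¹ Δd with Δd having +30 in the Recycling component and 0 elsewhere.
So Δx_C = L_CR · (+30), where L_CR = adj(I−A)_CR / det(I−A) = 0.191875 / 0.21535625.
Δx_C = 0.191875 × (+30) / 0.21535625 = 5.75625 / 0.21535625 ≈ 26.73.

Δx_C = 26.73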